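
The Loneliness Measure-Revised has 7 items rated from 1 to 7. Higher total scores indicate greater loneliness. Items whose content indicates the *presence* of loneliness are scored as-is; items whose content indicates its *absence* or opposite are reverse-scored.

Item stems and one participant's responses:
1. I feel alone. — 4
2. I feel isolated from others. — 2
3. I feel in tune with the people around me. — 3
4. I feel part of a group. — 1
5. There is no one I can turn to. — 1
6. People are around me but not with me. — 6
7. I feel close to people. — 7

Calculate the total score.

Items 3, 4, 7 describe the absence/opposite of loneliness → reverse-score.
reversed = (1+7) − raw = 8 − raw.
  item 1: 4
  item 2: 2
  item 3: 8 − 3 = 5
  item 4: 8 − 1 = 7
  item 5: 1
  item 6: 6
  item 7: 8 − 7 = 1
Total = 4 + 2 + 5 + 7 + 1 + 6 + 1 = 26

26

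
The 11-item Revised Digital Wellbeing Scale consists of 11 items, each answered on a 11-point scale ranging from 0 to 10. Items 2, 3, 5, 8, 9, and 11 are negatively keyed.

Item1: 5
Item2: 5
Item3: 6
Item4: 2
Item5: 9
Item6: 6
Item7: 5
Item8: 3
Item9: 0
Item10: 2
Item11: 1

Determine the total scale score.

56

Negatively keyed items use 10 − raw:
  item 2: 10 − 5 = 5
  item 3: 10 − 6 = 4
  item 5: 10 − 9 = 1
  item 8: 10 − 3 = 7
  item 9: 10 − 0 = 10
  item 11: 10 − 1 = 9
Scored responses: 5, 5, 4, 2, 1, 6, 5, 7, 10, 2, 9
Total = 5 + 5 + 4 + 2 + 1 + 6 + 5 + 7 + 10 + 2 + 9 = 56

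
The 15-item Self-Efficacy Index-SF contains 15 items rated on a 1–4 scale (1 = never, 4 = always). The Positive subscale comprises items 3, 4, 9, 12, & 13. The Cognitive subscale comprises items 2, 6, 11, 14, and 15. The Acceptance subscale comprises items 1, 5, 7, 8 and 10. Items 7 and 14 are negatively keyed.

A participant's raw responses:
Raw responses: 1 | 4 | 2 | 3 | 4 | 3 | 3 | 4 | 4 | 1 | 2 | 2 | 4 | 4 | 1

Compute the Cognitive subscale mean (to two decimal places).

Cognitive items: 2, 6, 11, 14, 15.
Of these, item 14 is negatively keyed; reversed = (1+4) − raw = 5 − raw.
  item 2: 4
  item 6: 3
  item 11: 2
  item 14: 5 − 4 = 1
  item 15: 1
Sum = 4 + 3 + 2 + 1 + 1 = 11
Mean = 11 / 5 = 2.20

2.20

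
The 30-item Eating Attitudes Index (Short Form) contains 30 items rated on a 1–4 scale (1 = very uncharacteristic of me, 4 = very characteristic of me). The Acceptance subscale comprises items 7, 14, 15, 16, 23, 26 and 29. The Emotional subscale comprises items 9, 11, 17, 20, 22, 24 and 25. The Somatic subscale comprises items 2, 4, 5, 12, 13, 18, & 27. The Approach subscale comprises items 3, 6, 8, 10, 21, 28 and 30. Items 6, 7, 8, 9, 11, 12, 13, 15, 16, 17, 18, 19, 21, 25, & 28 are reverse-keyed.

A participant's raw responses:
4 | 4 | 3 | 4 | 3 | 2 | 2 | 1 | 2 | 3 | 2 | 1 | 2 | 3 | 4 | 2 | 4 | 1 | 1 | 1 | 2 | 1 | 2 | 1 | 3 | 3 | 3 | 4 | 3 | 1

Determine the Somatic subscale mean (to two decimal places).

3.57

Somatic items: 2, 4, 5, 12, 13, 18, 27.
Of these, items 12, 13, and 18 are reverse-keyed; reversed = (1+4) − raw = 5 − raw.
  item 2: 4
  item 4: 4
  item 5: 3
  item 12: 5 − 1 = 4
  item 13: 5 − 2 = 3
  item 18: 5 − 1 = 4
  item 27: 3
Sum = 4 + 4 + 3 + 4 + 3 + 4 + 3 = 25
Mean = 25 / 7 = 3.57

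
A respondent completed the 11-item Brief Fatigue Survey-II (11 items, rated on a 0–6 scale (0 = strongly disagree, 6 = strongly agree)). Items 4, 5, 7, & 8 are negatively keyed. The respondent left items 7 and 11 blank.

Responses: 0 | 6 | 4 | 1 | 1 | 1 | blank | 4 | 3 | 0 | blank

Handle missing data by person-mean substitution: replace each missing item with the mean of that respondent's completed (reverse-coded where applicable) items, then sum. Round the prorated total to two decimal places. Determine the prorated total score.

31.78

Reverse-coded (on a 0–6 scale, reversed = 6 − raw):
  item 4: 6 − 1 = 5
  item 5: 6 − 1 = 5
  item 8: 6 − 4 = 2
Completed scored items (9 of 11): 0, 6, 4, 5, 5, 1, 2, 3, 0; sum = 26.
Person mean = 26 / 9 ≈ 2.8889
Prorated total = (26 / 9) × 11 = 31.78 (to 2 dp)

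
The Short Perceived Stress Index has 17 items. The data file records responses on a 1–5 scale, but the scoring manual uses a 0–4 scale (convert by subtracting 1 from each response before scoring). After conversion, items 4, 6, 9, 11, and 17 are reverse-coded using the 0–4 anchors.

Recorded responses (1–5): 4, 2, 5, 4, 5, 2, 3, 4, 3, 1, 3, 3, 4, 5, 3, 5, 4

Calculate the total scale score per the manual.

41

Convert to 0–4: 3, 1, 4, 3, 4, 1, 2, 3, 2, 0, 2, 2, 3, 4, 2, 4, 3
Reverse-coded (on a 0–4 scale, reversed = 4 − raw):
  item 4: 4 − 3 = 1
  item 6: 4 − 1 = 3
  item 9: 4 − 2 = 2
  item 11: 4 − 2 = 2
  item 17: 4 − 3 = 1
Scored: 3, 1, 4, 1, 4, 3, 2, 3, 2, 0, 2, 2, 3, 4, 2, 4, 1
Total = 41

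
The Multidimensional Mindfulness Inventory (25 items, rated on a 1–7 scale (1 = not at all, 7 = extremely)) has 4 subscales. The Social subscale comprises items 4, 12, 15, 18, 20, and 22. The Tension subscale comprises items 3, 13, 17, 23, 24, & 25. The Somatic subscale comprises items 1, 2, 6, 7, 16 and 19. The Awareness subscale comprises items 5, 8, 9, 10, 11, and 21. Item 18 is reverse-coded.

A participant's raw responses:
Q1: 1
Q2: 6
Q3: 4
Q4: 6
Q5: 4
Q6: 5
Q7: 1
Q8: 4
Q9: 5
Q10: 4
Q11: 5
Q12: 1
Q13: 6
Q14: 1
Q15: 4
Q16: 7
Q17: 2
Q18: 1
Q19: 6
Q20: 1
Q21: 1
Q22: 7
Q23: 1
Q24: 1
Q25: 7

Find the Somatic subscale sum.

Somatic items: 1, 2, 6, 7, 16, 19.
  item 1: 1
  item 2: 6
  item 6: 5
  item 7: 1
  item 16: 7
  item 19: 6
Sum = 1 + 6 + 5 + 1 + 7 + 6 = 26

26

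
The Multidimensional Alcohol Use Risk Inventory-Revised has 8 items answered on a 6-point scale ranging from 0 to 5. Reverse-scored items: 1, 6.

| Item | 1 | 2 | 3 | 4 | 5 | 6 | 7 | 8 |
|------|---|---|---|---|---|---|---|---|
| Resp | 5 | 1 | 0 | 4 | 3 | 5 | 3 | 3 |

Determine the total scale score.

Reverse-scored items use 5 − raw:
  item 1: 5 − 5 = 0
  item 6: 5 − 5 = 0
After reverse-coding: 0, 1, 0, 4, 3, 0, 3, 3
Total = 0 + 1 + 0 + 4 + 3 + 0 + 3 + 3 = 14

14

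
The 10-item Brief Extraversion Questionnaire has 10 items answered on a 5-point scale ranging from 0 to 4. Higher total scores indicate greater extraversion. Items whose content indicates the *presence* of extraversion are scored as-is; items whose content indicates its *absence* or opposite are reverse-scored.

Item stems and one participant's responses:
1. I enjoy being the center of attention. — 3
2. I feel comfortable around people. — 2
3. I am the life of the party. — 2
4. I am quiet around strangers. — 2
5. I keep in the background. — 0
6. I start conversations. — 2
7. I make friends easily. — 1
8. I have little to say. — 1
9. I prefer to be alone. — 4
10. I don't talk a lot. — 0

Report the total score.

23

Items 4, 5, 8, 9, 10 describe the absence/opposite of extraversion → reverse-score.
on a 0–4 scale, reversed = 4 − raw.
  item 1: 3
  item 2: 2
  item 3: 2
  item 4: 4 − 2 = 2
  item 5: 4 − 0 = 4
  item 6: 2
  item 7: 1
  item 8: 4 − 1 = 3
  item 9: 4 − 4 = 0
  item 10: 4 − 0 = 4
Total = 3 + 2 + 2 + 2 + 4 + 2 + 1 + 3 + 0 + 4 = 23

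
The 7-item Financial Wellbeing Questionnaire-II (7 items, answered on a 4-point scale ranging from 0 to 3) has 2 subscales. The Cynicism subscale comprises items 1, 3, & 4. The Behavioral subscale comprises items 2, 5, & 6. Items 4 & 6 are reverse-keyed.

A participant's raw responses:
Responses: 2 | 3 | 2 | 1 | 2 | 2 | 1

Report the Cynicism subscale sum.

Cynicism items: 1, 3, 4.
Of these, item 4 is reverse-keyed; reversed = (0+3) − raw = 3 − raw.
  item 1: 2
  item 3: 2
  item 4: 3 − 1 = 2
Sum = 2 + 2 + 2 = 6

6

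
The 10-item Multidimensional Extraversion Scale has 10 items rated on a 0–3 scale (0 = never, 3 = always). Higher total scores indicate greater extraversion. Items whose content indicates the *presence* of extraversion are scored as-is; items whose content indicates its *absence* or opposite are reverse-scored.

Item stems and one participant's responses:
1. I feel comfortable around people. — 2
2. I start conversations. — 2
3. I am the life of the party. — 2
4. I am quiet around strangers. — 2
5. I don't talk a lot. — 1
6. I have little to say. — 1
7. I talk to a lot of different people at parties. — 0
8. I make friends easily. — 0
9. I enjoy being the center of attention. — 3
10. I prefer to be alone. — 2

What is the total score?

15

Items 4, 5, 6, 10 describe the absence/opposite of extraversion → reverse-score.
on a 0–3 scale, reversed = 3 − raw.
  item 1: 2
  item 2: 2
  item 3: 2
  item 4: 3 − 2 = 1
  item 5: 3 − 1 = 2
  item 6: 3 − 1 = 2
  item 7: 0
  item 8: 0
  item 9: 3
  item 10: 3 − 2 = 1
Total = 2 + 2 + 2 + 1 + 2 + 2 + 0 + 0 + 3 + 1 = 15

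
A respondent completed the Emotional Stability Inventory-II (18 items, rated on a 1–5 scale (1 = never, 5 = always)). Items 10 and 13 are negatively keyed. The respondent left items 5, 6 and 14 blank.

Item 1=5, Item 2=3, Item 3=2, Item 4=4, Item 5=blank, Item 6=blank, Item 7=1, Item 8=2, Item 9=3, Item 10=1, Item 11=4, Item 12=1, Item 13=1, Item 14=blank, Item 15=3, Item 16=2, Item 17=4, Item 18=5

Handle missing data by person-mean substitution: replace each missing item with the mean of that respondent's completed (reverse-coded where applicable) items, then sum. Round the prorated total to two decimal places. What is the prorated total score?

58.80

Reverse-coded (reversed = (1+5) − raw = 6 − raw):
  item 10: 6 − 1 = 5
  item 13: 6 − 1 = 5
Completed scored items (15 of 18): 5, 3, 2, 4, 1, 2, 3, 5, 4, 1, 5, 3, 2, 4, 5; sum = 49.
Person mean = 49 / 15 ≈ 3.2667
Prorated total = (49 / 15) × 18 = 58.80 (to 2 dp)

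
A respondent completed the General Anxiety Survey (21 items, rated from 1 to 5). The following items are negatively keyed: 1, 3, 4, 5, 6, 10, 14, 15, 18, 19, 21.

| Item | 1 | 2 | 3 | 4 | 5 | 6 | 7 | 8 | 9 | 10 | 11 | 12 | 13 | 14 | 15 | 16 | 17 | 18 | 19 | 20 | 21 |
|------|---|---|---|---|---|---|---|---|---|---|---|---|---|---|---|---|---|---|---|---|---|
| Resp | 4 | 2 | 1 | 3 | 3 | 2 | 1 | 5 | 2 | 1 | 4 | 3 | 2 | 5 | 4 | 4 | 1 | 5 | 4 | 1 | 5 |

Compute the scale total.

Raw sum = 62. Negatively keyed items: 1, 3, 4, 5, 6, 10, 14, 15, 18, 19, 21; their raw sum = 37.
Each reversal replaces raw with 6 − raw, changing the total by 6 − 2·raw per item.
Total = 62 + 11·6 − 2·37 = 62 + 66 − 74 = 54

54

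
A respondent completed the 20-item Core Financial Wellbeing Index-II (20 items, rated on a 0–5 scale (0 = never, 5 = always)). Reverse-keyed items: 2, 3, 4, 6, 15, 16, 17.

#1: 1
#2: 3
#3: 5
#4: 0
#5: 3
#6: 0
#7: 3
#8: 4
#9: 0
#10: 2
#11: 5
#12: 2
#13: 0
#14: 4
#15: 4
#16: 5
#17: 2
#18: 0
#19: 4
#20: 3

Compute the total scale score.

47

Apply reverse scoring (reverse-coded value = 5 − response):
  item 2: 5 − 3 = 2
  item 3: 5 − 5 = 0
  item 4: 5 − 0 = 5
  item 6: 5 − 0 = 5
  item 15: 5 − 4 = 1
  item 16: 5 − 5 = 0
  item 17: 5 − 2 = 3
Scored responses: 1, 2, 0, 5, 3, 5, 3, 4, 0, 2, 5, 2, 0, 4, 1, 0, 3, 0, 4, 3
Total = 1 + 2 + 0 + 5 + 3 + 5 + 3 + 4 + 0 + 2 + 5 + 2 + 0 + 4 + 1 + 0 + 3 + 0 + 4 + 3 = 47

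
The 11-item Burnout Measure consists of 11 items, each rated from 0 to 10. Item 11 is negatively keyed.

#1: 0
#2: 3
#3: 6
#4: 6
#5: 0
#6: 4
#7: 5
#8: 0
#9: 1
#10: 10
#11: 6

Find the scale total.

39

Raw sum = 41. Negatively keyed items: 11; their raw sum = 6.
Each reversal replaces raw with 10 − raw, changing the total by 10 − 2·raw per item.
Total = 41 + 1·10 − 2·6 = 41 + 10 − 12 = 39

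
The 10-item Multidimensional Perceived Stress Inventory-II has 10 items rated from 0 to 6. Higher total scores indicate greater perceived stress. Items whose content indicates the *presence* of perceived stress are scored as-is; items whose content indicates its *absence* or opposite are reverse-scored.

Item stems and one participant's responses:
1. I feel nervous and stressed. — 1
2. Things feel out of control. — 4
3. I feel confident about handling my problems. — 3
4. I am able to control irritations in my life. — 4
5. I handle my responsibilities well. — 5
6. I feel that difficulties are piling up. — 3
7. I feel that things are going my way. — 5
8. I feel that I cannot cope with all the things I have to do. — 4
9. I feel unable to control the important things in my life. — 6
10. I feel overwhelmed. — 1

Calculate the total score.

26

Items 3, 4, 5, 7 describe the absence/opposite of perceived stress → reverse-score.
reverse-coded value = 6 − response.
  item 1: 1
  item 2: 4
  item 3: 6 − 3 = 3
  item 4: 6 − 4 = 2
  item 5: 6 − 5 = 1
  item 6: 3
  item 7: 6 − 5 = 1
  item 8: 4
  item 9: 6
  item 10: 1
Total = 1 + 4 + 3 + 2 + 1 + 3 + 1 + 4 + 6 + 1 = 26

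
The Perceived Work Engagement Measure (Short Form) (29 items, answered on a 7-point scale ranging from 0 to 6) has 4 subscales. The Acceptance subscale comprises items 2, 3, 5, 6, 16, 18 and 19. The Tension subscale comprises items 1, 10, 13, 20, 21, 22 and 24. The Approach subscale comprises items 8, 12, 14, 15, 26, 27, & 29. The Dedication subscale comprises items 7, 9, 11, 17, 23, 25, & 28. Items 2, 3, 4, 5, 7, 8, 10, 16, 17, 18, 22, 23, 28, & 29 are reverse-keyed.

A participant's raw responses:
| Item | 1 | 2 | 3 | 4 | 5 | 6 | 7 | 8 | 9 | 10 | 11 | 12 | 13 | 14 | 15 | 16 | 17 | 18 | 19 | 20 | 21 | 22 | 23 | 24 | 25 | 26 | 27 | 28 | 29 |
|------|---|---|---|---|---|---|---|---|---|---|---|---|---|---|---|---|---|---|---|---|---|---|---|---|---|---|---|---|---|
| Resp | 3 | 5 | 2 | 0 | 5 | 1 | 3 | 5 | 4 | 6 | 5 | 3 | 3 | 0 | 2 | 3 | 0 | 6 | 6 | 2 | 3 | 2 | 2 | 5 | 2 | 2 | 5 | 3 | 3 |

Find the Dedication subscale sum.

27

Dedication items: 7, 9, 11, 17, 23, 25, 28.
Of these, items 7, 17, 23, & 28 are reverse-keyed; on a 0–6 scale, reversed = 6 − raw.
  item 7: 6 − 3 = 3
  item 9: 4
  item 11: 5
  item 17: 6 − 0 = 6
  item 23: 6 − 2 = 4
  item 25: 2
  item 28: 6 − 3 = 3
Sum = 3 + 4 + 5 + 6 + 4 + 2 + 3 = 27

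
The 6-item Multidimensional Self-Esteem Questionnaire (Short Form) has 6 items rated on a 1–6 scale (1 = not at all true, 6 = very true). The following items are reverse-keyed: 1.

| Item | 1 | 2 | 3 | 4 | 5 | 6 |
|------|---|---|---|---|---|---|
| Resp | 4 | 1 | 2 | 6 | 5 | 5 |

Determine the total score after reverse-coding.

22

Reversing item 1 with 7 − raw:
Total = (7−4) + 1 + 2 + 6 + 5 + 5
      = 3 + 1 + 2 + 6 + 5 + 5 = 22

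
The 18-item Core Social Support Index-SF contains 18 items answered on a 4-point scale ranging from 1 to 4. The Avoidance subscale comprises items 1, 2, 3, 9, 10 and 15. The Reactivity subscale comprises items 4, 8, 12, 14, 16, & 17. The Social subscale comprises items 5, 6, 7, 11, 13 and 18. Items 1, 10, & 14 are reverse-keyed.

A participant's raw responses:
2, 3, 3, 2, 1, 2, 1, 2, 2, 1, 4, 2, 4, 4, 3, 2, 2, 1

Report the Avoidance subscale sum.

18

Avoidance items: 1, 2, 3, 9, 10, 15.
Of these, items 1 & 10 are reverse-keyed; reversed = (1+4) − raw = 5 − raw.
  item 1: 5 − 2 = 3
  item 2: 3
  item 3: 3
  item 9: 2
  item 10: 5 − 1 = 4
  item 15: 3
Sum = 3 + 3 + 3 + 2 + 4 + 3 = 18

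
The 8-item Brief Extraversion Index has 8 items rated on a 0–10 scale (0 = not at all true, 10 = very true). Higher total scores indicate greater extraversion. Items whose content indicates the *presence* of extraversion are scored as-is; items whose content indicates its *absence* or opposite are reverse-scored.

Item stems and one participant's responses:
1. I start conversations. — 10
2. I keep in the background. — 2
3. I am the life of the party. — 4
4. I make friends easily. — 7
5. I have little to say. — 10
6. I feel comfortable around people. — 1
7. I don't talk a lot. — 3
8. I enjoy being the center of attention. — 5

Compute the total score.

42

Items 2, 5, 7 describe the absence/opposite of extraversion → reverse-score.
reversed = (0+10) − raw = 10 − raw.
  item 1: 10
  item 2: 10 − 2 = 8
  item 3: 4
  item 4: 7
  item 5: 10 − 10 = 0
  item 6: 1
  item 7: 10 − 3 = 7
  item 8: 5
Total = 10 + 8 + 4 + 7 + 0 + 1 + 7 + 5 = 42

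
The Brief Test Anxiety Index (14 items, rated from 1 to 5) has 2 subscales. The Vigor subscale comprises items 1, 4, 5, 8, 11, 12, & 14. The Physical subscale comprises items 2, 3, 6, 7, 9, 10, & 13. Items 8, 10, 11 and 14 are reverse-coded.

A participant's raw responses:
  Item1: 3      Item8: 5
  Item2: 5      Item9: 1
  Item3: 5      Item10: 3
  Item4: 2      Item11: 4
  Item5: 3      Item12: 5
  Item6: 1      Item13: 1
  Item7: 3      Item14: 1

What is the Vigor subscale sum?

21

Vigor items: 1, 4, 5, 8, 11, 12, 14.
Of these, items 8, 11, & 14 are reverse-coded; reverse-coded value = 6 − response.
  item 1: 3
  item 4: 2
  item 5: 3
  item 8: 6 − 5 = 1
  item 11: 6 − 4 = 2
  item 12: 5
  item 14: 6 − 1 = 5
Sum = 3 + 2 + 3 + 1 + 2 + 5 + 5 = 21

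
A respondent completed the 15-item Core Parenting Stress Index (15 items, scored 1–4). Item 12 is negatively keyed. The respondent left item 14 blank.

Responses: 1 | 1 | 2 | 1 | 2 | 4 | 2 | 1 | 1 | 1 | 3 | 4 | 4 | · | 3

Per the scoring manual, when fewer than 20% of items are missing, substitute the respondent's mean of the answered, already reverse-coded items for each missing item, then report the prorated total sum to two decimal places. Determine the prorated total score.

Reverse-coded (reversed = (1+4) − raw = 5 − raw):
  item 12: 5 − 4 = 1
Completed scored items (14 of 15): 1, 1, 2, 1, 2, 4, 2, 1, 1, 1, 3, 1, 4, 3; sum = 27.
Person mean = 27 / 14 ≈ 1.9286
Prorated total = (27 / 14) × 15 = 28.93 (to 2 dp)

28.93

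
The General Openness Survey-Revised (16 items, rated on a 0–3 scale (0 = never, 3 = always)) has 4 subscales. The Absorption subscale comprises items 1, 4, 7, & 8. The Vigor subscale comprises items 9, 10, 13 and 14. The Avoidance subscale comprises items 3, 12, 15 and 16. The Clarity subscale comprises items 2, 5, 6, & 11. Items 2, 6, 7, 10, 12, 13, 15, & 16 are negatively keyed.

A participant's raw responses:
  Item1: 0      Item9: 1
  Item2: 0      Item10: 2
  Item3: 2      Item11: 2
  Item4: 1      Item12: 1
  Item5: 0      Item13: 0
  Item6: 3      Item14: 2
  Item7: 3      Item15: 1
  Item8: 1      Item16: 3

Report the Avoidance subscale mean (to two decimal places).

1.50

Avoidance items: 3, 12, 15, 16.
Of these, items 12, 15, and 16 are negatively keyed; reverse-coded value = 3 − response.
  item 3: 2
  item 12: 3 − 1 = 2
  item 15: 3 − 1 = 2
  item 16: 3 − 3 = 0
Sum = 2 + 2 + 2 + 0 = 6
Mean = 6 / 4 = 1.50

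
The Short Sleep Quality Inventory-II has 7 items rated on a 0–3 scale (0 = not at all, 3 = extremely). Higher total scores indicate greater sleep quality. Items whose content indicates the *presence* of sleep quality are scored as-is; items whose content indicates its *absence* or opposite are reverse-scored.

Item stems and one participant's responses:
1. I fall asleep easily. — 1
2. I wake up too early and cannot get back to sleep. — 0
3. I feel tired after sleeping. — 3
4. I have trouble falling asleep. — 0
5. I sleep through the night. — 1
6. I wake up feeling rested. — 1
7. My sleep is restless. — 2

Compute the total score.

10

Items 2, 3, 4, 7 describe the absence/opposite of sleep quality → reverse-score.
on a 0–3 scale, reversed = 3 − raw.
  item 1: 1
  item 2: 3 − 0 = 3
  item 3: 3 − 3 = 0
  item 4: 3 − 0 = 3
  item 5: 1
  item 6: 1
  item 7: 3 − 2 = 1
Total = 1 + 3 + 0 + 3 + 1 + 1 + 1 = 10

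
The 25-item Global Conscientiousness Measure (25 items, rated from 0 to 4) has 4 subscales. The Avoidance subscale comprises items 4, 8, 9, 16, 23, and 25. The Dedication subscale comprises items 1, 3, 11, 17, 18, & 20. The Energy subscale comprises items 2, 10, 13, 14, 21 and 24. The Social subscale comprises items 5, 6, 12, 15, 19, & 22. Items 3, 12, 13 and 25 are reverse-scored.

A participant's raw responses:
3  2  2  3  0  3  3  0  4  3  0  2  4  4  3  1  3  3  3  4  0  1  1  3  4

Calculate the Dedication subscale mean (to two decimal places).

Dedication items: 1, 3, 11, 17, 18, 20.
Of these, item 3 is reverse-scored; reversed = (0+4) − raw = 4 − raw.
  item 1: 3
  item 3: 4 − 2 = 2
  item 11: 0
  item 17: 3
  item 18: 3
  item 20: 4
Sum = 3 + 2 + 0 + 3 + 3 + 4 = 15
Mean = 15 / 6 = 2.50

2.50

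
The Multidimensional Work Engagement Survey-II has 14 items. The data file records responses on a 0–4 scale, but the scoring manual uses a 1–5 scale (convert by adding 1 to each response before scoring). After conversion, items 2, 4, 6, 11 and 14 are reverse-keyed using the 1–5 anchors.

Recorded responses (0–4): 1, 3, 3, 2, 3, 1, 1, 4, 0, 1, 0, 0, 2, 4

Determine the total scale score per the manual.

39

Convert to 1–5: 2, 4, 4, 3, 4, 2, 2, 5, 1, 2, 1, 1, 3, 5
Reverse-coded (reverse-coded value = 6 − response):
  item 2: 6 − 4 = 2
  item 4: 6 − 3 = 3
  item 6: 6 − 2 = 4
  item 11: 6 − 1 = 5
  item 14: 6 − 5 = 1
Scored: 2, 2, 4, 3, 4, 4, 2, 5, 1, 2, 5, 1, 3, 1
Total = 39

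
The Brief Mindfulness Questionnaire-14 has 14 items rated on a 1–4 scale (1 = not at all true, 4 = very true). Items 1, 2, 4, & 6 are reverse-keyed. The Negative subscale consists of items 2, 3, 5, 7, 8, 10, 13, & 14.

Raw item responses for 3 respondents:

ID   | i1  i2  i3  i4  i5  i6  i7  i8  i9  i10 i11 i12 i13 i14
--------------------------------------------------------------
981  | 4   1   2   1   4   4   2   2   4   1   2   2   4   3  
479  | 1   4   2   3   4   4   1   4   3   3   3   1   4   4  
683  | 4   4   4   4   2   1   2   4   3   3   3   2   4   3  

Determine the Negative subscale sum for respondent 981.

22

Respondent 981 raw: 4, 1, 2, 1, 4, 4, 2, 2, 4, 1, 2, 2, 4, 3.
Negative items: 2, 3, 5, 7, 8, 10, 13, 14.
Reverse-coded (on a 1–4 scale, reversed = 5 − raw):
  item 2: 5 − 1 = 4
  item 3: 2
  item 5: 4
  item 7: 2
  item 8: 2
  item 10: 1
  item 13: 4
  item 14: 3
Sum = 4 + 2 + 4 + 2 + 2 + 1 + 4 + 3 = 22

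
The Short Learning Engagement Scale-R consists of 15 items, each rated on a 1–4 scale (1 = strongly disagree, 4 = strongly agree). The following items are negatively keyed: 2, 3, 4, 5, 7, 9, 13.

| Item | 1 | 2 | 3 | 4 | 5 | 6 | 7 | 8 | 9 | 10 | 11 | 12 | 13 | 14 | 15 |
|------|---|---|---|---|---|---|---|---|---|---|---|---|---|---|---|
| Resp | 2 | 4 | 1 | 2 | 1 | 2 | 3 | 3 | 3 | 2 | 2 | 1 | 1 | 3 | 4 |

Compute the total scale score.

Apply reverse scoring (on a 1–4 scale, reversed = 5 − raw):
  item 2: 5 − 4 = 1
  item 3: 5 − 1 = 4
  item 4: 5 − 2 = 3
  item 5: 5 − 1 = 4
  item 7: 5 − 3 = 2
  item 9: 5 − 3 = 2
  item 13: 5 − 1 = 4
Scored responses: 2, 1, 4, 3, 4, 2, 2, 3, 2, 2, 2, 1, 4, 3, 4
Total = 2 + 1 + 4 + 3 + 4 + 2 + 2 + 3 + 2 + 2 + 2 + 1 + 4 + 3 + 4 = 39

39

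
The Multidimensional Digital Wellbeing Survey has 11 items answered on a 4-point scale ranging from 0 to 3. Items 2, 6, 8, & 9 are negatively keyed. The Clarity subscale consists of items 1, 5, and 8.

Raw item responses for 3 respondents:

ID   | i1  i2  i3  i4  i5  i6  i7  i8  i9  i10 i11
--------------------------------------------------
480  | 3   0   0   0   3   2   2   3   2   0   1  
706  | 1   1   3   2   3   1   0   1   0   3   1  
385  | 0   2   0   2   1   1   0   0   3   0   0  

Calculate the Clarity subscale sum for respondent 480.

6

Respondent 480 raw: 3, 0, 0, 0, 3, 2, 2, 3, 2, 0, 1.
Clarity items: 1, 5, 8.
Reverse-coded (on a 0–3 scale, reversed = 3 − raw):
  item 1: 3
  item 5: 3
  item 8: 3 − 3 = 0
Sum = 3 + 3 + 0 = 6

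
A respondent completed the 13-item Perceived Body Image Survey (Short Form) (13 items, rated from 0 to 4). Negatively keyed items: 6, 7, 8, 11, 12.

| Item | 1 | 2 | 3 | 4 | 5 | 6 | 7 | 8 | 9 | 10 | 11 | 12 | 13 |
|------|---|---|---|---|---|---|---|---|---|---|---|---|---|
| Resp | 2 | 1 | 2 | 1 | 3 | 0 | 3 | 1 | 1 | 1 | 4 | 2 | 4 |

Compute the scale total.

25

Raw sum = 25. Negatively keyed items: 6, 7, 8, 11, 12; their raw sum = 10.
Each reversal replaces raw with 4 − raw, changing the total by 4 − 2·raw per item.
Total = 25 + 5·4 − 2·10 = 25 + 20 − 20 = 25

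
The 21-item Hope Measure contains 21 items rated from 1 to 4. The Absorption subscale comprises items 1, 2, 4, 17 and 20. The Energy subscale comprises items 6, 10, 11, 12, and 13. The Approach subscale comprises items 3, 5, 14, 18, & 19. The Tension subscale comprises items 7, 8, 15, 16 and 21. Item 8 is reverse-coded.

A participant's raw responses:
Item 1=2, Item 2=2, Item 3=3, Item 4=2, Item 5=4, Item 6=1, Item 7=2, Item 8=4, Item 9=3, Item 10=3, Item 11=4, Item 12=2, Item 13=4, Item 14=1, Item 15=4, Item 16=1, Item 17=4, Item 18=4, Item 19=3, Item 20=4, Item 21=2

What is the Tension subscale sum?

10

Tension items: 7, 8, 15, 16, 21.
Of these, item 8 is reverse-coded; reversed = (1+4) − raw = 5 − raw.
  item 7: 2
  item 8: 5 − 4 = 1
  item 15: 4
  item 16: 1
  item 21: 2
Sum = 2 + 1 + 4 + 1 + 2 = 10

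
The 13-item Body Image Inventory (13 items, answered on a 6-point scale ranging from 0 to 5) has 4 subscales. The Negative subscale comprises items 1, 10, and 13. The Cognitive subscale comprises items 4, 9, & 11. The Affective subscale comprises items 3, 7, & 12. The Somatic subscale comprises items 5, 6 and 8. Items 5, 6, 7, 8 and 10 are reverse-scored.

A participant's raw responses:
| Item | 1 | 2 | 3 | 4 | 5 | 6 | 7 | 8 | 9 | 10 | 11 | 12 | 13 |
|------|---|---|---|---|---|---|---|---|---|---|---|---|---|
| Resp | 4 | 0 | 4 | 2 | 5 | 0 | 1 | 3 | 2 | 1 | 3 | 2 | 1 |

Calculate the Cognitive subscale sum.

7

Cognitive items: 4, 9, 11.
  item 4: 2
  item 9: 2
  item 11: 3
Sum = 2 + 2 + 3 = 7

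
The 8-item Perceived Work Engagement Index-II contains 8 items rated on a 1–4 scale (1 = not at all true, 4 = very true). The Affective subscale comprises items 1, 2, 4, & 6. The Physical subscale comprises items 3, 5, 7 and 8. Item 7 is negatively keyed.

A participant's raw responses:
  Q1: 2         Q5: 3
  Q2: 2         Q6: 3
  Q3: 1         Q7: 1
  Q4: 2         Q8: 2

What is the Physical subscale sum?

Physical items: 3, 5, 7, 8.
Of these, item 7 is negatively keyed; reverse-coded value = 5 − response.
  item 3: 1
  item 5: 3
  item 7: 5 − 1 = 4
  item 8: 2
Sum = 1 + 3 + 4 + 2 = 10

10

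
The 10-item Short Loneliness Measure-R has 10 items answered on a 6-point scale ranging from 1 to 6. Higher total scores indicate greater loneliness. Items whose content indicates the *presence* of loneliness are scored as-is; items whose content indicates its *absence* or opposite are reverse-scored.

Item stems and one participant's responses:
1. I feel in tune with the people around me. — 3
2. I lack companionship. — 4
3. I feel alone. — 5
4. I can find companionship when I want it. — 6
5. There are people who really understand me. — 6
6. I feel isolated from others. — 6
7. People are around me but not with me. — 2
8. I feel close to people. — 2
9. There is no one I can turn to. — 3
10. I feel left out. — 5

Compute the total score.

36

Items 1, 4, 5, 8 describe the absence/opposite of loneliness → reverse-score.
reversed = (1+6) − raw = 7 − raw.
  item 1: 7 − 3 = 4
  item 2: 4
  item 3: 5
  item 4: 7 − 6 = 1
  item 5: 7 − 6 = 1
  item 6: 6
  item 7: 2
  item 8: 7 − 2 = 5
  item 9: 3
  item 10: 5
Total = 4 + 4 + 5 + 1 + 1 + 6 + 2 + 5 + 3 + 5 = 36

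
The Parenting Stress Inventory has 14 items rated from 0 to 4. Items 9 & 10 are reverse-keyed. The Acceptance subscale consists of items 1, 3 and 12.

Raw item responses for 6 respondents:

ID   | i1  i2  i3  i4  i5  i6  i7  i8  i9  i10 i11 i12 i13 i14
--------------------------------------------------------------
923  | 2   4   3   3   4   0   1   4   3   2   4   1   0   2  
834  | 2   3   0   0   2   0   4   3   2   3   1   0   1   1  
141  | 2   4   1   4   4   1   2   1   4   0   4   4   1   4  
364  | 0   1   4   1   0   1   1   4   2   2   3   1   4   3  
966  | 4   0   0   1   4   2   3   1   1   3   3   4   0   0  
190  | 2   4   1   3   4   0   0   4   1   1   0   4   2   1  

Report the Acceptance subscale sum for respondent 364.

5

Respondent 364 raw: 0, 1, 4, 1, 0, 1, 1, 4, 2, 2, 3, 1, 4, 3.
Acceptance items: 1, 3, 12.
Reverse-coded (reverse-coded value = 4 − response):
  item 1: 0
  item 3: 4
  item 12: 1
Sum = 0 + 4 + 1 = 5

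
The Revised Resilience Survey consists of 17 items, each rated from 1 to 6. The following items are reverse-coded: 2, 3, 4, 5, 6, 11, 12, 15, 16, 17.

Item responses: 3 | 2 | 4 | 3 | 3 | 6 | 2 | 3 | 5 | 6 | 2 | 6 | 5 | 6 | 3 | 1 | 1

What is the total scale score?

Raw sum = 61. Reverse-coded items: 2, 3, 4, 5, 6, 11, 12, 15, 16, 17; their raw sum = 31.
Each reversal replaces raw with 7 − raw, changing the total by 7 − 2·raw per item.
Total = 61 + 10·7 − 2·31 = 61 + 70 − 62 = 69

69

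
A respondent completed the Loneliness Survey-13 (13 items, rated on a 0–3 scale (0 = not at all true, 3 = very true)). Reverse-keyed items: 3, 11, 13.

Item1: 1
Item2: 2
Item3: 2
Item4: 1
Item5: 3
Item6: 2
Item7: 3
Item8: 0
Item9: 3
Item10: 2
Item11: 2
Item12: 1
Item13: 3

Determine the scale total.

Reverse-keyed items use 3 − raw:
  item 3: 3 − 2 = 1
  item 11: 3 − 2 = 1
  item 13: 3 − 3 = 0
After reverse-coding: 1, 2, 1, 1, 3, 2, 3, 0, 3, 2, 1, 1, 0
Total = 1 + 2 + 1 + 1 + 3 + 2 + 3 + 0 + 3 + 2 + 1 + 1 + 0 = 20

20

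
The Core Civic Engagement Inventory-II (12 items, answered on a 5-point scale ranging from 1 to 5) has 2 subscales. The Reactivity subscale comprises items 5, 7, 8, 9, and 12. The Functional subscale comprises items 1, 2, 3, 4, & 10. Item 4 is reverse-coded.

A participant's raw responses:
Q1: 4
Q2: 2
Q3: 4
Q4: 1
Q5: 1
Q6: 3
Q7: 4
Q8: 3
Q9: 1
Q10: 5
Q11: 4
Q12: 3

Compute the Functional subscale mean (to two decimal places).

Functional items: 1, 2, 3, 4, 10.
Of these, item 4 is reverse-coded; reverse-coded value = 6 − response.
  item 1: 4
  item 2: 2
  item 3: 4
  item 4: 6 − 1 = 5
  item 10: 5
Sum = 4 + 2 + 4 + 5 + 5 = 20
Mean = 20 / 5 = 4.00

4.00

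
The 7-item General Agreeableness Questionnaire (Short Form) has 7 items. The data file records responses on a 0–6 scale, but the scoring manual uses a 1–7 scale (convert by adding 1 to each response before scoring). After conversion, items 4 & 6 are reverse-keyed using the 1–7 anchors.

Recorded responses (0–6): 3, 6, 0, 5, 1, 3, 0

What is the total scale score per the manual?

Convert to 1–7: 4, 7, 1, 6, 2, 4, 1
Reverse-coded (on a 1–7 scale, reversed = 8 − raw):
  item 4: 8 − 6 = 2
  item 6: 8 − 4 = 4
Scored: 4, 7, 1, 2, 2, 4, 1
Total = 21

21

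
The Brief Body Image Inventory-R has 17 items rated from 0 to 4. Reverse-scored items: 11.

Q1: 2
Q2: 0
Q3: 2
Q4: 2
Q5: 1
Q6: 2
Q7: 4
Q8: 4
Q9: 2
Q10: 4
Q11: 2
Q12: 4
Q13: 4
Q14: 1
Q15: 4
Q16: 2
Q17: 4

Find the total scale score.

Reversing item 11 with 4 − raw:
Total = 2 + 0 + 2 + 2 + 1 + 2 + 4 + 4 + 2 + 4 + (4−2) + 4 + 4 + 1 + 4 + 2 + 4
      = 2 + 0 + 2 + 2 + 1 + 2 + 4 + 4 + 2 + 4 + 2 + 4 + 4 + 1 + 4 + 2 + 4 = 44

44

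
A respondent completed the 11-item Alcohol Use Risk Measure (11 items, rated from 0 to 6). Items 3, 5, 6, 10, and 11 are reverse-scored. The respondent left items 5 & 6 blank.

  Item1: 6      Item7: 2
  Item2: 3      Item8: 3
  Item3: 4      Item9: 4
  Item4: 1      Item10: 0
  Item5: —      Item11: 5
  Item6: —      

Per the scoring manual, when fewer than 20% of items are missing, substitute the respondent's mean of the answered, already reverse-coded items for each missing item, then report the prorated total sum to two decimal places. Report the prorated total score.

34.22

Reverse-coded (on a 0–6 scale, reversed = 6 − raw):
  item 3: 6 − 4 = 2
  item 10: 6 − 0 = 6
  item 11: 6 − 5 = 1
Completed scored items (9 of 11): 6, 3, 2, 1, 2, 3, 4, 6, 1; sum = 28.
Person mean = 28 / 9 ≈ 3.1111
Prorated total = (28 / 9) × 11 = 34.22 (to 2 dp)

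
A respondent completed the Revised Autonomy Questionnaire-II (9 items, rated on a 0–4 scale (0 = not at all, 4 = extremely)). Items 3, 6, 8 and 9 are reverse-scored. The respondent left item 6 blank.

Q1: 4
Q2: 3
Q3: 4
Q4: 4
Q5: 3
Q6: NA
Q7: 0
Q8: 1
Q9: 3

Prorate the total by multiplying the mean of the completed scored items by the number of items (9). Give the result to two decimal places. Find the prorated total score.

Reverse-coded (reversed = (0+4) − raw = 4 − raw):
  item 3: 4 − 4 = 0
  item 8: 4 − 1 = 3
  item 9: 4 − 3 = 1
Completed scored items (8 of 9): 4, 3, 0, 4, 3, 0, 3, 1; sum = 18.
Person mean = 18 / 8 ≈ 2.2500
Prorated total = (18 / 8) × 9 = 20.25 (to 2 dp)

20.25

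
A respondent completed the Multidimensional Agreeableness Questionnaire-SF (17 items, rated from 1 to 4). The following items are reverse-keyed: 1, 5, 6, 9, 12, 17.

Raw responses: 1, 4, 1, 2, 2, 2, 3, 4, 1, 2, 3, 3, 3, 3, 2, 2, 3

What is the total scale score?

Raw sum = 41. Reverse-keyed items: 1, 5, 6, 9, 12, 17; their raw sum = 12.
Each reversal replaces raw with 5 − raw, changing the total by 5 − 2·raw per item.
Total = 41 + 6·5 − 2·12 = 41 + 30 − 24 = 47

47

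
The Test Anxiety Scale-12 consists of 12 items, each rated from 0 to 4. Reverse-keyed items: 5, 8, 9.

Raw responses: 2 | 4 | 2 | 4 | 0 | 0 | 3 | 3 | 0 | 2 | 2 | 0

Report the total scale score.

28

Reverse-coded items (reverse-coded value = 4 − response):
  item 5: 4 − 0 = 4
  item 8: 4 − 3 = 1
  item 9: 4 − 0 = 4
Scored responses: 2, 4, 2, 4, 4, 0, 3, 1, 4, 2, 2, 0
Total = 2 + 4 + 2 + 4 + 4 + 0 + 3 + 1 + 4 + 2 + 2 + 0 = 28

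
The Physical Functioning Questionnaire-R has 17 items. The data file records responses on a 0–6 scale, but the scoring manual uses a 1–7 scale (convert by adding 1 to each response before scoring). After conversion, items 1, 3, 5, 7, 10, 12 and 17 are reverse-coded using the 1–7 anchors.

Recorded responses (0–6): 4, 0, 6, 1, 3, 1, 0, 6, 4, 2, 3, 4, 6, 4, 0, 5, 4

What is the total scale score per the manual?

66

Convert to 1–7: 5, 1, 7, 2, 4, 2, 1, 7, 5, 3, 4, 5, 7, 5, 1, 6, 5
Reverse-coded (reversed = (1+7) − raw = 8 − raw):
  item 1: 8 − 5 = 3
  item 3: 8 − 7 = 1
  item 5: 8 − 4 = 4
  item 7: 8 − 1 = 7
  item 10: 8 − 3 = 5
  item 12: 8 − 5 = 3
  item 17: 8 − 5 = 3
Scored: 3, 1, 1, 2, 4, 2, 7, 7, 5, 5, 4, 3, 7, 5, 1, 6, 3
Total = 66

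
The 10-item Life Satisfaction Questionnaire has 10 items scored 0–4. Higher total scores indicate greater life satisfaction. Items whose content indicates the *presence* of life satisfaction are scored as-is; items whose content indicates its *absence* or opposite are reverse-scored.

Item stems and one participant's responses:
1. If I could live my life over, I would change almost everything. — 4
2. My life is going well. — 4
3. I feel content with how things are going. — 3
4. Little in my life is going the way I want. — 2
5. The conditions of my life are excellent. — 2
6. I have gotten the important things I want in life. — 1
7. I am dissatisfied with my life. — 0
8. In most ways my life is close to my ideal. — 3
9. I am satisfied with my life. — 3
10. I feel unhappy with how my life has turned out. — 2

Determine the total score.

24

Items 1, 4, 7, 10 describe the absence/opposite of life satisfaction → reverse-score.
on a 0–4 scale, reversed = 4 − raw.
  item 1: 4 − 4 = 0
  item 2: 4
  item 3: 3
  item 4: 4 − 2 = 2
  item 5: 2
  item 6: 1
  item 7: 4 − 0 = 4
  item 8: 3
  item 9: 3
  item 10: 4 − 2 = 2
Total = 0 + 4 + 3 + 2 + 2 + 1 + 4 + 3 + 3 + 2 = 24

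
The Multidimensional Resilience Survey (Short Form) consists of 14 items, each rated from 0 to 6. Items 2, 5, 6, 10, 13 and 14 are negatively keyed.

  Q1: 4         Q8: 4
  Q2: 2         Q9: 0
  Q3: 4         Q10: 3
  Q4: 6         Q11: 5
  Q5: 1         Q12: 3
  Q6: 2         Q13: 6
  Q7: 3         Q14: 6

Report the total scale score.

Apply reverse scoring (reversed = (0+6) − raw = 6 − raw):
  item 2: 6 − 2 = 4
  item 5: 6 − 1 = 5
  item 6: 6 − 2 = 4
  item 10: 6 − 3 = 3
  item 13: 6 − 6 = 0
  item 14: 6 − 6 = 0
Scored responses: 4, 4, 4, 6, 5, 4, 3, 4, 0, 3, 5, 3, 0, 0
Total = 4 + 4 + 4 + 6 + 5 + 4 + 3 + 4 + 0 + 3 + 5 + 3 + 0 + 0 = 45

45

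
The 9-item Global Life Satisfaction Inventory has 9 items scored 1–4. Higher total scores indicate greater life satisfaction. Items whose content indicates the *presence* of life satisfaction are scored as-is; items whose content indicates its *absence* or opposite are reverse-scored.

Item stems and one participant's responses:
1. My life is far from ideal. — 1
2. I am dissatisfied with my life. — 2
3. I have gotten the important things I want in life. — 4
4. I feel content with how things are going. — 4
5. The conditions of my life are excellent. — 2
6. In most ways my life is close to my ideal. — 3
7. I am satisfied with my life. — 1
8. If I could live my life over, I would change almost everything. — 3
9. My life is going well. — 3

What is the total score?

26

Items 1, 2, 8 describe the absence/opposite of life satisfaction → reverse-score.
on a 1–4 scale, reversed = 5 − raw.
  item 1: 5 − 1 = 4
  item 2: 5 − 2 = 3
  item 3: 4
  item 4: 4
  item 5: 2
  item 6: 3
  item 7: 1
  item 8: 5 − 3 = 2
  item 9: 3
Total = 4 + 3 + 4 + 4 + 2 + 3 + 1 + 2 + 3 = 26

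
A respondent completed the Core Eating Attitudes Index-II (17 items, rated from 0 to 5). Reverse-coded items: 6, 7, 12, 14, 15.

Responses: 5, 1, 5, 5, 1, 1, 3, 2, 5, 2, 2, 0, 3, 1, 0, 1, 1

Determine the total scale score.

53

Reversing items 6, 7, 12, 14, and 15 with 5 − raw:
Total = 5 + 1 + 5 + 5 + 1 + (5−1) + (5−3) + 2 + 5 + 2 + 2 + (5−0) + 3 + (5−1) + (5−0) + 1 + 1
      = 5 + 1 + 5 + 5 + 1 + 4 + 2 + 2 + 5 + 2 + 2 + 5 + 3 + 4 + 5 + 1 + 1 = 53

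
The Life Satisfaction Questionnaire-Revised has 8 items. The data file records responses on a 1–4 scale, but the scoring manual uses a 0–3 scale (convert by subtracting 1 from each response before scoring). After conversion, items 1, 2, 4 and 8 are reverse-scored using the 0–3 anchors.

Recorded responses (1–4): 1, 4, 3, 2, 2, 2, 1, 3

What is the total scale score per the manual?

Convert to 0–3: 0, 3, 2, 1, 1, 1, 0, 2
Reverse-coded (on a 0–3 scale, reversed = 3 − raw):
  item 1: 3 − 0 = 3
  item 2: 3 − 3 = 0
  item 4: 3 − 1 = 2
  item 8: 3 − 2 = 1
Scored: 3, 0, 2, 2, 1, 1, 0, 1
Total = 10

10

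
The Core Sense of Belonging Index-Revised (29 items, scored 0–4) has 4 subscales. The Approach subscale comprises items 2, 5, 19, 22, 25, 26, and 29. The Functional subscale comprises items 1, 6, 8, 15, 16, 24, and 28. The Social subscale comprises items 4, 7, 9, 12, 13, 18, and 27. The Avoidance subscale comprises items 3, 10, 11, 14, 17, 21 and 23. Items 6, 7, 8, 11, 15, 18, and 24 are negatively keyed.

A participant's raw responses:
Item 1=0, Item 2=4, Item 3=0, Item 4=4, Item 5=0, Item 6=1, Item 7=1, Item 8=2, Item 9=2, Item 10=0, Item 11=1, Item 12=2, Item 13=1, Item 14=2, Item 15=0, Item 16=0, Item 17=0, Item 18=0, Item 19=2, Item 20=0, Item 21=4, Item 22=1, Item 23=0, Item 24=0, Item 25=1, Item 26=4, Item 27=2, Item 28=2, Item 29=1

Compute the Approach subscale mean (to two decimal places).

1.86

Approach items: 2, 5, 19, 22, 25, 26, 29.
  item 2: 4
  item 5: 0
  item 19: 2
  item 22: 1
  item 25: 1
  item 26: 4
  item 29: 1
Sum = 4 + 0 + 2 + 1 + 1 + 4 + 1 = 13
Mean = 13 / 7 = 1.86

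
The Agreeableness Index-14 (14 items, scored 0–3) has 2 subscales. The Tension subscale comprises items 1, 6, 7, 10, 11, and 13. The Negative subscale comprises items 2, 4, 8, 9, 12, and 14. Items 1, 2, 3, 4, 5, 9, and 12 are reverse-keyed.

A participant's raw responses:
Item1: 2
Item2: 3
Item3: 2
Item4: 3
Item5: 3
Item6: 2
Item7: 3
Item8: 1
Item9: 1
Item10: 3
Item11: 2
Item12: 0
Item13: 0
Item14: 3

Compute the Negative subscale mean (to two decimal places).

Negative items: 2, 4, 8, 9, 12, 14.
Of these, items 2, 4, 9, and 12 are reverse-keyed; reversed = (0+3) − raw = 3 − raw.
  item 2: 3 − 3 = 0
  item 4: 3 − 3 = 0
  item 8: 1
  item 9: 3 − 1 = 2
  item 12: 3 − 0 = 3
  item 14: 3
Sum = 0 + 0 + 1 + 2 + 3 + 3 = 9
Mean = 9 / 6 = 1.50

1.50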